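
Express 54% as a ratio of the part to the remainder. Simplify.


Part = 54%, Remainder = 46%
Ratio = 54:46
GCD(54, 46) = 2
Simplify: 27:23 = 27:23

27:23


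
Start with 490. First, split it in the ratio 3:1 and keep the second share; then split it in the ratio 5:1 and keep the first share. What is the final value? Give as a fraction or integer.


Start with 490.
Step 1: Split 3:1, second share = 490 * 1/4 = 245/2
Step 2: Split 5:1, first share = 245/2 * 5/6 = 1225/12
Final result = 1225/12

1225/12


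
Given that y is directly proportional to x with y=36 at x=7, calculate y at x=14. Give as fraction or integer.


Direct proportion: y = kx
Find k: k = 36/7 = 36/7
Compute y at x=14: y = 36/7 * 14
y = 72

72


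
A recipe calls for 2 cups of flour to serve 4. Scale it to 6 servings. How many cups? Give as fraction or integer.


Original: 2 cups for 4 servings
Target servings = 6
Scaling factor = 6/4
New amount = 2 * 6/4
= 12/4
= 3 cups

3


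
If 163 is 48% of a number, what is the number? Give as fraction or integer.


Given: 163 is 48% of the whole
Set up: 163 = 48/100 * whole
whole = 163 * 100 / 48
whole = 16300 / 48
whole = 4075/12

4075/12


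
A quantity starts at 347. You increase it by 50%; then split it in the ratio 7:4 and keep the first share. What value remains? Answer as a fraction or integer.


Start with 347.
Step 1: Increase by 50%: 347 * 150/100 = 1041/2
Step 2: Split 7:4, first share = 1041/2 * 7/11 = 7287/22
Final result = 7287/22

7287/22


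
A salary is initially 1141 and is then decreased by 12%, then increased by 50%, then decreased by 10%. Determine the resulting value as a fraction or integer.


Start: 1141
Step 1: decrease by 12% => multiply by 88/100
  1141 * 88/100 = 25102/25
Step 2: increase by 50% => multiply by 150/100
  25102/25 * 150/100 = 37653/25
Step 3: decrease by 10% => multiply by 90/100
  37653/25 * 90/100 = 338877/250
Final value = 338877/250

338877/250


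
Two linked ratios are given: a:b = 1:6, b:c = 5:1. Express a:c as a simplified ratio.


Given a:b = 1:6 and b:c = 5:1
Make b consistent. Multiply first ratio by 5: a:b = 5:30
Multiply second ratio by 6: b:c = 30:6
Now b = 30 in both, so a:b:c = 5:30:6
Therefore a:c = 5:6
Simplify by GCD: a:c = 5:6

5:6


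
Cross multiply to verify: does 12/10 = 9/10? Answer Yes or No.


Cross multiply to check 12/10 = 9/10
Left cross product: 12 * 10 = 120
Right cross product: 10 * 9 = 90
120 != 90
Not equal, so proportions differ => No

No


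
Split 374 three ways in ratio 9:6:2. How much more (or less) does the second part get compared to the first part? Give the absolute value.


Total parts = 9 + 6 + 2 = 17
Value per part = 374 / 17 = 22
Shares: 9*22=198, 6*22=132, 2*22=44
Second share = 132, first share = 198
Difference = |132 - 198| = 66

66


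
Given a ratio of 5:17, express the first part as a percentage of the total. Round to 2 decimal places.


Total parts = 5 + 17 = 22
First part fraction = 5/22
Percentage = (5/22) * 100
= 0.227273 * 100
= 22.73%

22.73


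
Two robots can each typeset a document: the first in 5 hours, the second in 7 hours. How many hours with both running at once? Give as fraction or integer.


Rate of A = 1/5 job per hour
Rate of B = 1/7 job per hour
Combined rate = 1/5 + 1/7
Find common denominator: (7 + 5)/(5*7) = 12/35
Combined rate = 12/35 job per hour
Time together = 1 / (12/35) = 35/12 hours

35/12


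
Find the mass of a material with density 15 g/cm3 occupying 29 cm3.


Using mass = density * volume
Density = 15 g/cm3
Volume = 29 cm3
Mass = 15 * 29
= 435 g

435


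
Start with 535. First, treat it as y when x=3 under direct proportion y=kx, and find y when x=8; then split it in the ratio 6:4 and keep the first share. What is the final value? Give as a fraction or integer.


Start with 535.
Step 1: Direct prop: k = (535)/3; new y = k*8 = 535*8/3 = 4280/3
Step 2: Split 6:4, first share = 4280/3 * 6/10 = 856
Final result = 856

856


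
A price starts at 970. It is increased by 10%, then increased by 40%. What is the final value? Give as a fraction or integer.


Start: 970
Step 1: increase by 10% => multiply by 110/100
  970 * 110/100 = 1067
Step 2: increase by 40% => multiply by 140/100
  1067 * 140/100 = 7469/5
Final value = 7469/5

7469/5


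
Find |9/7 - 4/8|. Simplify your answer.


Simplify: 9/7 = 9/7 and 4/8 = 1/2
Find common denominator: LCD = 14
Convert: 18/14 and 7/14
Difference = |18 - 7|/14 = 11/14
Simplified = 11/14

11/14


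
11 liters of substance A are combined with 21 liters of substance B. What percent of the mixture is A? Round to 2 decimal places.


Volume of A = 11 L
Volume of B = 21 L
Total volume = 11 + 21 = 32 L
Percentage of A = (11/32) * 100
= 34.38%

34.38


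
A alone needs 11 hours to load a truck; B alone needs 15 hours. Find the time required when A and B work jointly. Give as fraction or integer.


Rate of A = 1/11 job per hour
Rate of B = 1/15 job per hour
Combined rate = 1/11 + 1/15
Find common denominator: (15 + 11)/(11*15) = 26/165
Combined rate = 26/165 job per hour
Time together = 1 / (26/165) = 165/26 hours

165/26


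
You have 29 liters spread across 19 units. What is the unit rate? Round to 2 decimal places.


Total liters = 29
Number of units = 19
Unit rate = 29 / 19
= 1.53 liters per unit

1.53


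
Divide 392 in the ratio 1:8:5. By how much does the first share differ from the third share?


Total parts = 1 + 8 + 5 = 14
Value per part = 392 / 14 = 28
Shares: 1*28=28, 8*28=224, 5*28=140
First share = 28, third share = 140
Difference = |28 - 140| = 112

112


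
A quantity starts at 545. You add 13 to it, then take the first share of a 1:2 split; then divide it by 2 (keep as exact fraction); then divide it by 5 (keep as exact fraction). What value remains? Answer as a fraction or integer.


Start with 545.
Step 1: Add 13: 545+13=558; split 1:2 first = 558*1/3 = 186
Step 2: Divide by 2: 186 / 2 = 93
Step 3: Divide by 5: 93 / 5 = 93/5
Final result = 93/5

93/5


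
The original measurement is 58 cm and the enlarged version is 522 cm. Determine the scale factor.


Original length = 58 cm
Scaled length = 522 cm
Scale factor = 522 / 58
= 9

9


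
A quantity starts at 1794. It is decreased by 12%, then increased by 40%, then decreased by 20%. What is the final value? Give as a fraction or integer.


Start: 1794
Step 1: decrease by 12% => multiply by 88/100
  1794 * 88/100 = 39468/25
Step 2: increase by 40% => multiply by 140/100
  39468/25 * 140/100 = 276276/125
Step 3: decrease by 20% => multiply by 80/100
  276276/125 * 80/100 = 1105104/625
Final value = 1105104/625

1105104/625


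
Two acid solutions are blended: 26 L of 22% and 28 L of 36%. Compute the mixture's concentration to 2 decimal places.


Solute in mixture 1 = 22% of 26 L = 26*22/100 = 143/25 L
Solute in mixture 2 = 36% of 28 L = 28*36/100 = 252/25 L
Total solute = 143/25 + 252/25 = 79/5 L
Total volume = 26 + 28 = 54 L
Final concentration = 79/5/54 * 100 = 29.26%

29.26


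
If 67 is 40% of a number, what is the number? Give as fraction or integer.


Given: 67 is 40% of the whole
Set up: 67 = 40/100 * whole
whole = 67 * 100 / 40
whole = 6700 / 40
whole = 335/2

335/2


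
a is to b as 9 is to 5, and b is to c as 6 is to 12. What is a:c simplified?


Given a:b = 9:5 and b:c = 6:12
Make b consistent. Multiply first ratio by 6: a:b = 54:30
Multiply second ratio by 5: b:c = 30:60
Now b = 30 in both, so a:b:c = 54:30:60
Therefore a:c = 54:60
Simplify by GCD: a:c = 9:10

9:10


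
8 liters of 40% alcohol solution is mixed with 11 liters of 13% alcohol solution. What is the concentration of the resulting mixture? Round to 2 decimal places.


Solute in mixture 1 = 40% of 8 L = 8*40/100 = 16/5 L
Solute in mixture 2 = 13% of 11 L = 11*13/100 = 143/100 L
Total solute = 16/5 + 143/100 = 463/100 L
Total volume = 8 + 11 = 19 L
Final concentration = 463/100/19 * 100 = 24.37%

24.37


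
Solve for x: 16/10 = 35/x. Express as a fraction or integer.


Setting up: 16/10 = 35/x
Cross multiply: 16 * x = 10 * 35
16x = 350
x = 350/16
x = 175/8

175/8


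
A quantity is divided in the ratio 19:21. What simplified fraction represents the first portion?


Total parts = 19 + 21 = 40
First part fraction = 19/40
Simplify: 19/40 = 19/40

19/40


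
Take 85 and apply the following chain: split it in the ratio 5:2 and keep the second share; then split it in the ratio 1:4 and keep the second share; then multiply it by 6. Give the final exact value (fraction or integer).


Start with 85.
Step 1: Split 5:2, second share = 85 * 2/7 = 170/7
Step 2: Split 1:4, second share = 170/7 * 4/5 = 136/7
Step 3: Multiply by 6: 136/7 * 6 = 816/7
Final result = 816/7

816/7


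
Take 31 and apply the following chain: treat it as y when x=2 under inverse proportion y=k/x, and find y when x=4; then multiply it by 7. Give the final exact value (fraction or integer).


Start with 31.
Step 1: Inverse prop: k = (31)*2; new y = k/4 = 31*2/4 = 31/2
Step 2: Multiply by 7: 31/2 * 7 = 217/2
Final result = 217/2

217/2


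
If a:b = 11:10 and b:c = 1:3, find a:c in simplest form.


Given a:b = 11:10 and b:c = 1:3
Make b consistent. Multiply first ratio by 1: a:b = 11:10
Multiply second ratio by 10: b:c = 10:30
Now b = 10 in both, so a:b:c = 11:10:30
Therefore a:c = 11:30
Simplify by GCD: a:c = 11:30

11:30


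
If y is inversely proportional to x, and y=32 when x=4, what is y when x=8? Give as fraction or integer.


Inverse proportion: y = k/x
Find k: k = 4 * 32 = 128
Compute y at x=8: y = 128/8
y = 16

16


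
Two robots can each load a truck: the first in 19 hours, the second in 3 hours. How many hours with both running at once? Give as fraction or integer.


Rate of A = 1/19 job per hour
Rate of B = 1/3 job per hour
Combined rate = 1/19 + 1/3
Find common denominator: (3 + 19)/(19*3) = 22/57
Combined rate = 22/57 job per hour
Time together = 1 / (22/57) = 57/22 hours

57/22


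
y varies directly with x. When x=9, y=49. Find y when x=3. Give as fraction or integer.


Direct proportion: y = kx
Find k: k = 49/9 = 49/9
Compute y at x=3: y = 49/9 * 3
y = 49/3

49/3


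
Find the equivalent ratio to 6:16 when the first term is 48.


Original ratio: 6:16
First term target: 48
Scale factor = 48 / 6 = 8
Multiply second term: 16 * 8 = 128
Equivalent ratio = 48:128

48:128


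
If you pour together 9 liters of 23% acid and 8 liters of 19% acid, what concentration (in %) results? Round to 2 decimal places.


Solute in mixture 1 = 23% of 9 L = 9*23/100 = 207/100 L
Solute in mixture 2 = 19% of 8 L = 8*19/100 = 38/25 L
Total solute = 207/100 + 38/25 = 359/100 L
Total volume = 9 + 8 = 17 L
Final concentration = 359/100/17 * 100 = 21.12%

21.12


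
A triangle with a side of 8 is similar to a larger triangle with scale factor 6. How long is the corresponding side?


Similar triangles have proportional sides
Scale factor = 6
Smaller side = 8
Corresponding larger side = 8 * 6
= 48

48


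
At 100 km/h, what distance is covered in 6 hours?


Using distance = speed * time
Speed = 100 km/h
Time = 6 hours
Distance = 100 * 6
= 600 km

600


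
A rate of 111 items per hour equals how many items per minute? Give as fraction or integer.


Converting from per hour to per minute
Rate = 111 items per hour
Divide by 60: 111/60
= 37/20 items per minute

37/20


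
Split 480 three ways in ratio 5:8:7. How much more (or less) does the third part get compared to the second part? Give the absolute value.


Total parts = 5 + 8 + 7 = 20
Value per part = 480 / 20 = 24
Shares: 5*24=120, 8*24=192, 7*24=168
Third share = 168, second share = 192
Difference = |168 - 192| = 24

24


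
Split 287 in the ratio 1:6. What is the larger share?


Total parts = 1 + 6 = 7
Value per part = 287 / 7 = 41
First share = 1 * 41 = 41
Second share = 6 * 41 = 246
Larger share = 246

246


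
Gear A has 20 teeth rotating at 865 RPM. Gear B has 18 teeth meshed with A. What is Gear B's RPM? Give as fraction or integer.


Gear ratio: teeth_A * RPM_A = teeth_B * RPM_B
20 * 865 = 18 * RPM_B
17300 = 18 * RPM_B
RPM_B = 17300 / 18
RPM_B = 8650/9

8650/9


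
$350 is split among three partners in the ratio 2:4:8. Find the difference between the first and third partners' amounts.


Total parts = 2 + 4 + 8 = 14
Value per part = 350 / 14 = 25
Shares: 2*25=50, 4*25=100, 8*25=200
First share = 50, third share = 200
Difference = |50 - 200| = 150

150


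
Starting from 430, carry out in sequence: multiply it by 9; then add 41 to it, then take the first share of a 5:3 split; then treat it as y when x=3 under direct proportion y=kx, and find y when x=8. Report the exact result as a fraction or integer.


Start with 430.
Step 1: Multiply by 9: 430 * 9 = 3870
Step 2: Add 41: 3870+41=3911; split 5:3 first = 3911*5/8 = 19555/8
Step 3: Direct prop: k = (19555/8)/3; new y = k*8 = 19555/8*8/3 = 19555/3
Final result = 19555/3

19555/3


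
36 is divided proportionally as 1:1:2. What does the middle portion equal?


Ratio = 1:1:2
Total parts = 1 + 1 + 2 = 4
Value per part = 36 / 4 = 9
First share = 1 * 9 = 9
Middle share = 1 * 9 = 9
Third share = 2 * 9 = 18

9


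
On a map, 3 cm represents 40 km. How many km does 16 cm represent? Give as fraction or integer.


Map scale: 3 cm = 40 km
Measured distance on map = 16 cm
Set up proportion: 16 * 40 / 3
= 640 / 3
= 640/3 km

640/3


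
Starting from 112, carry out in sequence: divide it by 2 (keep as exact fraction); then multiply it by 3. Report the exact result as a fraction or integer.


Start with 112.
Step 1: Divide by 2: 112 / 2 = 56
Step 2: Multiply by 3: 56 * 3 = 168
Final result = 168

168


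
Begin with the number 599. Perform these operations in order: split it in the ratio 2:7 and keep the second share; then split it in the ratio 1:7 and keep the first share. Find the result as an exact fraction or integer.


Start with 599.
Step 1: Split 2:7, second share = 599 * 7/9 = 4193/9
Step 2: Split 1:7, first share = 4193/9 * 1/8 = 4193/72
Final result = 4193/72

4193/72


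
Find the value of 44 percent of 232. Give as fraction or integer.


Compute 44% of 232
Convert percentage: 44% = 44/100
Multiply: 232 * 44/100
= 10208/100
= 2552/25

2552/25


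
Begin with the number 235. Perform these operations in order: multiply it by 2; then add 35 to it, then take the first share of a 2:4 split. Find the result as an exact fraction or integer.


Start with 235.
Step 1: Multiply by 2: 235 * 2 = 470
Step 2: Add 35: 470+35=505; split 2:4 first = 505*2/6 = 505/3
Final result = 505/3

505/3


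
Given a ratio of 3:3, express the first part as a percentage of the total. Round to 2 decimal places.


Total parts = 3 + 3 = 6
First part fraction = 3/6
Percentage = (3/6) * 100
= 0.5 * 100
= 50.00%

50.00


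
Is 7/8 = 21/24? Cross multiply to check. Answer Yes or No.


Cross multiply to check 7/8 = 21/24
Left cross product: 7 * 24 = 168
Right cross product: 8 * 21 = 168
168 = 168
Equal, so proportions match => Yes

Yes


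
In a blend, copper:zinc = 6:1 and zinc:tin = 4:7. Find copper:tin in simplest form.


Given a:b = 6:1 and b:c = 4:7
Make b consistent. Multiply first ratio by 4: a:b = 24:4
Multiply second ratio by 1: b:c = 4:7
Now b = 4 in both, so a:b:c = 24:4:7
Therefore a:c = 24:7
Simplify by GCD: a:c = 24:7

24:7


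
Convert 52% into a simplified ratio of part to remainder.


Part = 52%, Remainder = 48%
Ratio = 52:48
GCD(52, 48) = 4
Simplify: 13:12 = 13:12

13:12


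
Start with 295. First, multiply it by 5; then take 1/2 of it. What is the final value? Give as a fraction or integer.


Start with 295.
Step 1: Multiply by 5: 295 * 5 = 1475
Step 2: Take 1/2: 1475 * 1/2 = 1475/2
Final result = 1475/2

1475/2


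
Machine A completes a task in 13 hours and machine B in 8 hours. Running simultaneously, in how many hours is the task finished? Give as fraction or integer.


Rate of A = 1/13 job per hour
Rate of B = 1/8 job per hour
Combined rate = 1/13 + 1/8
Find common denominator: (8 + 13)/(13*8) = 21/104
Combined rate = 21/104 job per hour
Time together = 1 / (21/104) = 104/21 hours

104/21


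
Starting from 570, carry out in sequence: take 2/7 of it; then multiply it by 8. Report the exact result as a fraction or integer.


Start with 570.
Step 1: Take 2/7: 570 * 2/7 = 1140/7
Step 2: Multiply by 8: 1140/7 * 8 = 9120/7
Final result = 9120/7

9120/7


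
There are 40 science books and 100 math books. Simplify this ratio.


Find GCD(40, 100)
GCD = 20
Divide both by 20: 40/20 = 2, 100/20 = 5
Simplified ratio = 2:5

2:5


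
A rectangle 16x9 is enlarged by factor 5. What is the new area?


Original dimensions: 16 x 9
Enlargement factor = 5
New width = 16 * 5 = 80
New height = 9 * 5 = 45
New area = 80 * 45 = 3600

3600


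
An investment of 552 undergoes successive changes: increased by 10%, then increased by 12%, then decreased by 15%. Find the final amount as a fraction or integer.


Start: 552
Step 1: increase by 10% => multiply by 110/100
  552 * 110/100 = 3036/5
Step 2: increase by 12% => multiply by 112/100
  3036/5 * 112/100 = 85008/125
Step 3: decrease by 15% => multiply by 85/100
  85008/125 * 85/100 = 361284/625
Final value = 361284/625

361284/625


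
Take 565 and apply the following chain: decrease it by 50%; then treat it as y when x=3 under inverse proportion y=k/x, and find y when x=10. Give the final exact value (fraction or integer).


Start with 565.
Step 1: Decrease by 50%: 565 * 50/100 = 565/2
Step 2: Inverse prop: k = (565/2)*3; new y = k/10 = 565/2*3/10 = 339/4
Final result = 339/4

339/4


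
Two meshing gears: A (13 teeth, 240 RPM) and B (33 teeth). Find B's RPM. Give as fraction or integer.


Gear ratio: teeth_A * RPM_A = teeth_B * RPM_B
13 * 240 = 33 * RPM_B
3120 = 33 * RPM_B
RPM_B = 3120 / 33
RPM_B = 1040/11

1040/11


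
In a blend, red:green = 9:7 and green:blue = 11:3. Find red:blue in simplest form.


Given a:b = 9:7 and b:c = 11:3
Make b consistent. Multiply first ratio by 11: a:b = 99:77
Multiply second ratio by 7: b:c = 77:21
Now b = 77 in both, so a:b:c = 99:77:21
Therefore a:c = 99:21
Simplify by GCD: a:c = 33:7

33:7


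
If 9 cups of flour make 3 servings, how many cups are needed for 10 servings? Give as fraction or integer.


Original: 9 cups for 3 servings
Target servings = 10
Scaling factor = 10/3
New amount = 9 * 10/3
= 90/3
= 30 cups

30


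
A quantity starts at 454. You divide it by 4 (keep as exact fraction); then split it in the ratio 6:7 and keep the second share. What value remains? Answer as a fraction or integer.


Start with 454.
Step 1: Divide by 4: 454 / 4 = 227/2
Step 2: Split 6:7, second share = 227/2 * 7/13 = 1589/26
Final result = 1589/26

1589/26


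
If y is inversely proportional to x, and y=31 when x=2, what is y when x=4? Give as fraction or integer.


Inverse proportion: y = k/x
Find k: k = 2 * 31 = 62
Compute y at x=4: y = 62/4
y = 31/2

31/2


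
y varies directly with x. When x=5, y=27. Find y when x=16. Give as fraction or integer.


Direct proportion: y = kx
Find k: k = 27/5 = 27/5
Compute y at x=16: y = 27/5 * 16
y = 432/5

432/5


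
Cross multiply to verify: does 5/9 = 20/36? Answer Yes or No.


Cross multiply to check 5/9 = 20/36
Left cross product: 5 * 36 = 180
Right cross product: 9 * 20 = 180
180 = 180
Equal, so proportions match => Yes

Yes


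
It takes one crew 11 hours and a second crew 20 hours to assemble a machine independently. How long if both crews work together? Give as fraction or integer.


Rate of A = 1/11 job per hour
Rate of B = 1/20 job per hour
Combined rate = 1/11 + 1/20
Find common denominator: (20 + 11)/(11*20) = 31/220
Combined rate = 31/220 job per hour
Time together = 1 / (31/220) = 220/31 hours

220/31


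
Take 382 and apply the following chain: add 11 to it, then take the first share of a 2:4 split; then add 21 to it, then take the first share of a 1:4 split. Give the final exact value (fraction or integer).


Start with 382.
Step 1: Add 11: 382+11=393; split 2:4 first = 393*2/6 = 131
Step 2: Add 21: 131+21=152; split 1:4 first = 152*1/5 = 152/5
Final result = 152/5

152/5


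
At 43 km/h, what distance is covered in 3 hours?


Using distance = speed * time
Speed = 43 km/h
Time = 3 hours
Distance = 43 * 3
= 129 km

129


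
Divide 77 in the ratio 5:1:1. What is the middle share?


Ratio = 5:1:1
Total parts = 5 + 1 + 1 = 7
Value per part = 77 / 7 = 11
First share = 5 * 11 = 55
Middle share = 1 * 11 = 11
Third share = 1 * 11 = 11

11


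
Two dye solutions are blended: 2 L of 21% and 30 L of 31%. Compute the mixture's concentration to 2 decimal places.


Solute in mixture 1 = 21% of 2 L = 2*21/100 = 21/50 L
Solute in mixture 2 = 31% of 30 L = 30*31/100 = 93/10 L
Total solute = 21/50 + 93/10 = 243/25 L
Total volume = 2 + 30 = 32 L
Final concentration = 243/25/32 * 100 = 30.38%

30.38


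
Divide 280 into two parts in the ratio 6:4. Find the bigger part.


Total parts = 6 + 4 = 10
Value per part = 280 / 10 = 28
First share = 6 * 28 = 168
Second share = 4 * 28 = 112
Larger share = 168

168


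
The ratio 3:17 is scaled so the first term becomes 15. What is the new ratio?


Original ratio: 3:17
First term target: 15
Scale factor = 15 / 3 = 5
Multiply second term: 17 * 5 = 85
Equivalent ratio = 15:85

15:85


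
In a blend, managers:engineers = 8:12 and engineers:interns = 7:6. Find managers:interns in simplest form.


Given a:b = 8:12 and b:c = 7:6
Make b consistent. Multiply first ratio by 7: a:b = 56:84
Multiply second ratio by 12: b:c = 84:72
Now b = 84 in both, so a:b:c = 56:84:72
Therefore a:c = 56:72
Simplify by GCD: a:c = 7:9

7:9


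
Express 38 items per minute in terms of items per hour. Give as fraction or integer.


Converting from per minute to per hour
Rate = 38 items per minute
Multiply by 60: 38 * 60
= 2280 items per hour

2280


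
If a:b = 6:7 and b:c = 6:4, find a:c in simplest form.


Given a:b = 6:7 and b:c = 6:4
Make b consistent. Multiply first ratio by 6: a:b = 36:42
Multiply second ratio by 7: b:c = 42:28
Now b = 42 in both, so a:b:c = 36:42:28
Therefore a:c = 36:28
Simplify by GCD: a:c = 9:7

9:7


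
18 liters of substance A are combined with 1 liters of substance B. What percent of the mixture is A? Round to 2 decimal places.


Volume of A = 18 L
Volume of B = 1 L
Total volume = 18 + 1 = 19 L
Percentage of A = (18/19) * 100
= 94.74%

94.74


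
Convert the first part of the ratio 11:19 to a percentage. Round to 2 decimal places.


Total parts = 11 + 19 = 30
First part fraction = 11/30
Percentage = (11/30) * 100
= 0.366667 * 100
= 36.67%

36.67


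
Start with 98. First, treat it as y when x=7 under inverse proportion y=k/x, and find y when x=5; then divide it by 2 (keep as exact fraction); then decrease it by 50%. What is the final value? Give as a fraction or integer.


Start with 98.
Step 1: Inverse prop: k = (98)*7; new y = k/5 = 98*7/5 = 686/5
Step 2: Divide by 2: 686/5 / 2 = 343/5
Step 3: Decrease by 50%: 343/5 * 50/100 = 343/10
Final result = 343/10

343/10


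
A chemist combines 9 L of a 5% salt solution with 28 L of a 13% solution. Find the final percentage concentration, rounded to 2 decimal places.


Solute in mixture 1 = 5% of 9 L = 9*5/100 = 9/20 L
Solute in mixture 2 = 13% of 28 L = 28*13/100 = 91/25 L
Total solute = 9/20 + 91/25 = 409/100 L
Total volume = 9 + 28 = 37 L
Final concentration = 409/100/37 * 100 = 11.05%

11.05


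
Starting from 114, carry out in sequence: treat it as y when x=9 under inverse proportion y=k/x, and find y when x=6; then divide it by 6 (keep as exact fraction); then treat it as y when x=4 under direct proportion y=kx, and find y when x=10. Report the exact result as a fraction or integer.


Start with 114.
Step 1: Inverse prop: k = (114)*9; new y = k/6 = 114*9/6 = 171
Step 2: Divide by 6: 171 / 6 = 57/2
Step 3: Direct prop: k = (57/2)/4; new y = k*10 = 57/2*10/4 = 285/4
Final result = 285/4

285/4


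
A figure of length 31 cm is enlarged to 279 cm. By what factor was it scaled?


Original length = 31 cm
Scaled length = 279 cm
Scale factor = 279 / 31
= 9

9


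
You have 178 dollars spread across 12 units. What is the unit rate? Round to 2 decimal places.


Total dollars = 178
Number of units = 12
Unit rate = 178 / 12
= 14.83 dollars per unit

14.83


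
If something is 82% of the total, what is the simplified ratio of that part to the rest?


Part = 82%, Remainder = 18%
Ratio = 82:18
GCD(82, 18) = 2
Simplify: 41:9 = 41:9

41:9


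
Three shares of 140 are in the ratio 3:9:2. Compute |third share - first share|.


Total parts = 3 + 9 + 2 = 14
Value per part = 140 / 14 = 10
Shares: 3*10=30, 9*10=90, 2*10=20
Third share = 20, first share = 30
Difference = |20 - 30| = 10

10


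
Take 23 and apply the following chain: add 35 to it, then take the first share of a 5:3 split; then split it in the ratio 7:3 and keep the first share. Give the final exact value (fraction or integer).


Start with 23.
Step 1: Add 35: 23+35=58; split 5:3 first = 58*5/8 = 145/4
Step 2: Split 7:3, first share = 145/4 * 7/10 = 203/8
Final result = 203/8

203/8


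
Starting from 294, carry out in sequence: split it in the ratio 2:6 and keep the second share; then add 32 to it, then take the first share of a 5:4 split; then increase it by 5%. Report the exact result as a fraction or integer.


Start with 294.
Step 1: Split 2:6, second share = 294 * 6/8 = 441/2
Step 2: Add 32: 441/2+32=505/2; split 5:4 first = 505/2*5/9 = 2525/18
Step 3: Increase by 5%: 2525/18 * 105/100 = 3535/24
Final result = 3535/24

3535/24


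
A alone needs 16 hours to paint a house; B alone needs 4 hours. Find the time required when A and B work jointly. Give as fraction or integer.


Rate of A = 1/16 job per hour
Rate of B = 1/4 job per hour
Combined rate = 1/16 + 1/4
Find common denominator: (4 + 16)/(16*4) = 20/64
Combined rate = 5/16 job per hour
Time together = 1 / (5/16) = 16/5 hours

16/5


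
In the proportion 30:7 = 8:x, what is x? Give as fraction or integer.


Setting up: 30/7 = 8/x
Cross multiply: 30 * x = 7 * 8
30x = 56
x = 56/30
x = 28/15

28/15


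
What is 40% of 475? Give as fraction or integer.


Compute 40% of 475
Convert percentage: 40% = 40/100
Multiply: 475 * 40/100
= 19000/100
= 190

190


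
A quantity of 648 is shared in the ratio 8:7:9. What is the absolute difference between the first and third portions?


Total parts = 8 + 7 + 9 = 24
Value per part = 648 / 24 = 27
Shares: 8*27=216, 7*27=189, 9*27=243
First share = 216, third share = 243
Difference = |216 - 243| = 27

27


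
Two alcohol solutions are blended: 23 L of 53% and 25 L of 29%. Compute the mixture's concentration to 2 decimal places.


Solute in mixture 1 = 53% of 23 L = 23*53/100 = 1219/100 L
Solute in mixture 2 = 29% of 25 L = 25*29/100 = 29/4 L
Total solute = 1219/100 + 29/4 = 486/25 L
Total volume = 23 + 25 = 48 L
Final concentration = 486/25/48 * 100 = 40.50%

40.50


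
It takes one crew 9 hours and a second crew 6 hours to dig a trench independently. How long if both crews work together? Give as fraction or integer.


Rate of A = 1/9 job per hour
Rate of B = 1/6 job per hour
Combined rate = 1/9 + 1/6
Find common denominator: (6 + 9)/(9*6) = 15/54
Combined rate = 5/18 job per hour
Time together = 1 / (5/18) = 18/5 hours

18/5


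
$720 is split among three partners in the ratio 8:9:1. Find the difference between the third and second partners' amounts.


Total parts = 8 + 9 + 1 = 18
Value per part = 720 / 18 = 40
Shares: 8*40=320, 9*40=360, 1*40=40
Third share = 40, second share = 360
Difference = |40 - 360| = 320

320


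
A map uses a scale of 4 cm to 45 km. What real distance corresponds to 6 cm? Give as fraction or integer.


Map scale: 4 cm = 45 km
Measured distance on map = 6 cm
Set up proportion: 6 * 45 / 4
= 270 / 4
= 135/2 km

135/2


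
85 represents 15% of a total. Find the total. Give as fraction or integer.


Given: 85 is 15% of the whole
Set up: 85 = 15/100 * whole
whole = 85 * 100 / 15
whole = 8500 / 15
whole = 1700/3

1700/3


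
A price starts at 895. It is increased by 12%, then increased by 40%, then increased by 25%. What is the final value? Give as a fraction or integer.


Start: 895
Step 1: increase by 12% => multiply by 112/100
  895 * 112/100 = 5012/5
Step 2: increase by 40% => multiply by 140/100
  5012/5 * 140/100 = 35084/25
Step 3: increase by 25% => multiply by 125/100
  35084/25 * 125/100 = 8771/5
Final value = 8771/5

8771/5


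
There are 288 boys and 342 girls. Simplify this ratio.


Find GCD(288, 342)
GCD = 18
Divide both by 18: 288/18 = 16, 342/18 = 19
Simplified ratio = 16:19

16:19


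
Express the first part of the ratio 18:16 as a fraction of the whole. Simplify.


Total parts = 18 + 16 = 34
First part fraction = 18/34
Simplify: 18/34 = 9/17

9/17


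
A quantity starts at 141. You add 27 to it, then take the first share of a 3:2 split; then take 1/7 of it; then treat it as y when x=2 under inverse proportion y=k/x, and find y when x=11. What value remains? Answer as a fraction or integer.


Start with 141.
Step 1: Add 27: 141+27=168; split 3:2 first = 168*3/5 = 504/5
Step 2: Take 1/7: 504/5 * 1/7 = 72/5
Step 3: Inverse prop: k = (72/5)*2; new y = k/11 = 72/5*2/11 = 144/55
Final result = 144/55

144/55


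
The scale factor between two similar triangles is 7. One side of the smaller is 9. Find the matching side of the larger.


Similar triangles have proportional sides
Scale factor = 7
Smaller side = 9
Corresponding larger side = 9 * 7
= 63

63


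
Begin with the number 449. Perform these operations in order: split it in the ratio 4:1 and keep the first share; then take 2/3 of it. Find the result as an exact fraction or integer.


Start with 449.
Step 1: Split 4:1, first share = 449 * 4/5 = 1796/5
Step 2: Take 2/3: 1796/5 * 2/3 = 3592/15
Final result = 3592/15

3592/15


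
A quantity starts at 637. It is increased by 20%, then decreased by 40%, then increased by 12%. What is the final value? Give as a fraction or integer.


Start: 637
Step 1: increase by 20% => multiply by 120/100
  637 * 120/100 = 3822/5
Step 2: decrease by 40% => multiply by 60/100
  3822/5 * 60/100 = 11466/25
Step 3: increase by 12% => multiply by 112/100
  11466/25 * 112/100 = 321048/625
Final value = 321048/625

321048/625


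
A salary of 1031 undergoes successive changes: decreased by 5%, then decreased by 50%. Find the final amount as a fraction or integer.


Start: 1031
Step 1: decrease by 5% => multiply by 95/100
  1031 * 95/100 = 19589/20
Step 2: decrease by 50% => multiply by 50/100
  19589/20 * 50/100 = 19589/40
Final value = 19589/40

19589/40


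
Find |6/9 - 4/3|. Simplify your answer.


Simplify: 6/9 = 2/3 and 4/3 = 4/3
Find common denominator: LCD = 3
Convert: 2/3 and 4/3
Difference = |2 - 4|/3 = 2/3
Simplified = 2/3

2/3


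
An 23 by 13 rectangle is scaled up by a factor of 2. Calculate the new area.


Original dimensions: 23 x 13
Enlargement factor = 2
New width = 23 * 2 = 46
New height = 13 * 2 = 26
New area = 46 * 26 = 1196

1196


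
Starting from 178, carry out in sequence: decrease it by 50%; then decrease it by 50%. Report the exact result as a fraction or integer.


Start with 178.
Step 1: Decrease by 50%: 178 * 50/100 = 89
Step 2: Decrease by 50%: 89 * 50/100 = 89/2
Final result = 89/2

89/2


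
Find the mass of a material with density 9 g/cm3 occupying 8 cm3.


Using mass = density * volume
Density = 9 g/cm3
Volume = 8 cm3
Mass = 9 * 8
= 72 g

72


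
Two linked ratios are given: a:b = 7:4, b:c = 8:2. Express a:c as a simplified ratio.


Given a:b = 7:4 and b:c = 8:2
Make b consistent. Multiply first ratio by 8: a:b = 56:32
Multiply second ratio by 4: b:c = 32:8
Now b = 32 in both, so a:b:c = 56:32:8
Therefore a:c = 56:8
Simplify by GCD: a:c = 7:1

7:1


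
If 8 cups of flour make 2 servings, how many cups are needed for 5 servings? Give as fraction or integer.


Original: 8 cups for 2 servings
Target servings = 5
Scaling factor = 5/2
New amount = 8 * 5/2
= 40/2
= 20 cups

20


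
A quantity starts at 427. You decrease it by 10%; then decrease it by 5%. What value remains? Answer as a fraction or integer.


Start with 427.
Step 1: Decrease by 10%: 427 * 90/100 = 3843/10
Step 2: Decrease by 5%: 3843/10 * 95/100 = 73017/200
Final result = 73017/200

73017/200


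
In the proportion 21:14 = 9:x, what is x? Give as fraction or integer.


Setting up: 21/14 = 9/x
Cross multiply: 21 * x = 14 * 9
21x = 126
x = 126/21
x = 6

6


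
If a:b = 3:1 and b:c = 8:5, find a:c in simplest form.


Given a:b = 3:1 and b:c = 8:5
Make b consistent. Multiply first ratio by 8: a:b = 24:8
Multiply second ratio by 1: b:c = 8:5
Now b = 8 in both, so a:b:c = 24:8:5
Therefore a:c = 24:5
Simplify by GCD: a:c = 24:5

24:5


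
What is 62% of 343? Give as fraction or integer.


Compute 62% of 343
Convert percentage: 62% = 62/100
Multiply: 343 * 62/100
= 21266/100
= 10633/50

10633/50


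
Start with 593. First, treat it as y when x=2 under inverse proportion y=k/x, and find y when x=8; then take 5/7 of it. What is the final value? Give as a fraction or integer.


Start with 593.
Step 1: Inverse prop: k = (593)*2; new y = k/8 = 593*2/8 = 593/4
Step 2: Take 5/7: 593/4 * 5/7 = 2965/28
Final result = 2965/28

2965/28


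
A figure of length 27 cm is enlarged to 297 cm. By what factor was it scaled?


Original length = 27 cm
Scaled length = 297 cm
Scale factor = 297 / 27
= 11

11


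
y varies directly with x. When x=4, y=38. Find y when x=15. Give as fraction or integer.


Direct proportion: y = kx
Find k: k = 38/4 = 19/2
Compute y at x=15: y = 19/2 * 15
y = 285/2

285/2


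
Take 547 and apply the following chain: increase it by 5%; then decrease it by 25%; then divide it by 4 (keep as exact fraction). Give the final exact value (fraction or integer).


Start with 547.
Step 1: Increase by 5%: 547 * 105/100 = 11487/20
Step 2: Decrease by 25%: 11487/20 * 75/100 = 34461/80
Step 3: Divide by 4: 34461/80 / 4 = 34461/320
Final result = 34461/320

34461/320


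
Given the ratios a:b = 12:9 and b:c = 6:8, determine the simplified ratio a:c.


Given a:b = 12:9 and b:c = 6:8
Make b consistent. Multiply first ratio by 6: a:b = 72:54
Multiply second ratio by 9: b:c = 54:72
Now b = 54 in both, so a:b:c = 72:54:72
Therefore a:c = 72:72
Simplify by GCD: a:c = 1:1

1:1


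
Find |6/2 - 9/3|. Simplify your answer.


Simplify: 6/2 = 3 and 9/3 = 3
Find common denominator: LCD = 1
Convert: 3/1 and 3/1
Difference = |3 - 3|/1 = 0/1
Simplified = 0

0


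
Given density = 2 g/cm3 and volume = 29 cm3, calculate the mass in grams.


Using mass = density * volume
Density = 2 g/cm3
Volume = 29 cm3
Mass = 2 * 29
= 58 g

58


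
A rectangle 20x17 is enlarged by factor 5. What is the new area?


Original dimensions: 20 x 17
Enlargement factor = 5
New width = 20 * 5 = 100
New height = 17 * 5 = 85
New area = 100 * 85 = 8500

8500


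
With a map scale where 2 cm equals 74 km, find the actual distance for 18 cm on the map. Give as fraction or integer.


Map scale: 2 cm = 74 km
Measured distance on map = 18 cm
Set up proportion: 18 * 74 / 2
= 1332 / 2
= 666 km

666


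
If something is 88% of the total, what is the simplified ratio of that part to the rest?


Part = 88%, Remainder = 12%
Ratio = 88:12
GCD(88, 12) = 4
Simplify: 22:3 = 22:3

22:3


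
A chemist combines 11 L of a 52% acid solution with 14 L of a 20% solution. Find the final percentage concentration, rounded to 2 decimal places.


Solute in mixture 1 = 52% of 11 L = 11*52/100 = 143/25 L
Solute in mixture 2 = 20% of 14 L = 14*20/100 = 14/5 L
Total solute = 143/25 + 14/5 = 213/25 L
Total volume = 11 + 14 = 25 L
Final concentration = 213/25/25 * 100 = 34.08%

34.08


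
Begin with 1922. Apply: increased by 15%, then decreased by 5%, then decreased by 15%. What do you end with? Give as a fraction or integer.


Start: 1922
Step 1: increase by 15% => multiply by 115/100
  1922 * 115/100 = 22103/10
Step 2: decrease by 5% => multiply by 95/100
  22103/10 * 95/100 = 419957/200
Step 3: decrease by 15% => multiply by 85/100
  419957/200 * 85/100 = 7139269/4000
Final value = 7139269/4000

7139269/4000


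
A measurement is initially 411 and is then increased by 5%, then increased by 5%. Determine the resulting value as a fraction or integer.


Start: 411
Step 1: increase by 5% => multiply by 105/100
  411 * 105/100 = 8631/20
Step 2: increase by 5% => multiply by 105/100
  8631/20 * 105/100 = 181251/400
Final value = 181251/400

181251/400


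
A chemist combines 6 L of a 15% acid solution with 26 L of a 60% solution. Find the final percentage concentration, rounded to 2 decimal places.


Solute in mixture 1 = 15% of 6 L = 6*15/100 = 9/10 L
Solute in mixture 2 = 60% of 26 L = 26*60/100 = 78/5 L
Total solute = 9/10 + 78/5 = 33/2 L
Total volume = 6 + 26 = 32 L
Final concentration = 33/2/32 * 100 = 51.56%

51.56


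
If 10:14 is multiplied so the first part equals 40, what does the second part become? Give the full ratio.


Original ratio: 10:14
First term target: 40
Scale factor = 40 / 10 = 4
Multiply second term: 14 * 4 = 56
Equivalent ratio = 40:56

40:56


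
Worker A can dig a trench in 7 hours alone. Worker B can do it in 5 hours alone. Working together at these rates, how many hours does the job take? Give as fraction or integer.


Rate of A = 1/7 job per hour
Rate of B = 1/5 job per hour
Combined rate = 1/7 + 1/5
Find common denominator: (5 + 7)/(7*5) = 12/35
Combined rate = 12/35 job per hour
Time together = 1 / (12/35) = 35/12 hours

35/12


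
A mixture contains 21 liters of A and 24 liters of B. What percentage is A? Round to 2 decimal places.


Volume of A = 21 L
Volume of B = 24 L
Total volume = 21 + 24 = 45 L
Percentage of A = (21/45) * 100
= 46.67%

46.67


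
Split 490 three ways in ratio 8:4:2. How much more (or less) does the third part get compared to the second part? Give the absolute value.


Total parts = 8 + 4 + 2 = 14
Value per part = 490 / 14 = 35
Shares: 8*35=280, 4*35=140, 2*35=70
Third share = 70, second share = 140
Difference = |70 - 140| = 70

70


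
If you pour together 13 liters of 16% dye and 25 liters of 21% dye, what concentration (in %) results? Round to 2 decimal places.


Solute in mixture 1 = 16% of 13 L = 13*16/100 = 52/25 L
Solute in mixture 2 = 21% of 25 L = 25*21/100 = 21/4 L
Total solute = 52/25 + 21/4 = 733/100 L
Total volume = 13 + 25 = 38 L
Final concentration = 733/100/38 * 100 = 19.29%

19.29


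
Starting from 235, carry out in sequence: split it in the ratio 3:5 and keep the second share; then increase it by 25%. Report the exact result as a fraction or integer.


Start with 235.
Step 1: Split 3:5, second share = 235 * 5/8 = 1175/8
Step 2: Increase by 25%: 1175/8 * 125/100 = 5875/32
Final result = 5875/32

5875/32


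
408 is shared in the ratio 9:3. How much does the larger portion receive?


Total parts = 9 + 3 = 12
Value per part = 408 / 12 = 34
First share = 9 * 34 = 306
Second share = 3 * 34 = 102
Larger share = 306

306


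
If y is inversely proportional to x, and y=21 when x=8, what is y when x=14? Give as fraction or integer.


Inverse proportion: y = k/x
Find k: k = 8 * 21 = 168
Compute y at x=14: y = 168/14
y = 12

12


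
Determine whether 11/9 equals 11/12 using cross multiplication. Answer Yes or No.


Cross multiply to check 11/9 = 11/12
Left cross product: 11 * 12 = 132
Right cross product: 9 * 11 = 99
132 != 99
Not equal, so proportions differ => No

No


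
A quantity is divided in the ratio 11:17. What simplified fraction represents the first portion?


Total parts = 11 + 17 = 28
First part fraction = 11/28
Simplify: 11/28 = 11/28

11/28
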